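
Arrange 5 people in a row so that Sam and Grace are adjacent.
Treat as block: (5-1)! × 2! = 24 × 2 = 48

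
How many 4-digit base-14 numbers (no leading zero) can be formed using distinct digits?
First digit: 13 choices (nonzero). Then descending: 13 × 13 × 12 × 11 = 22308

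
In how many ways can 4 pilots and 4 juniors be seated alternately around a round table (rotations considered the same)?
Fix one of the pilots: (4-1)! ways for the remaining pilots, × 4! ways for the juniors = 6 × 24 = 144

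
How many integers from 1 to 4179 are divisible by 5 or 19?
⌊4179/5⌋ + ⌊4179/19⌋ - ⌊4179/95⌋ = 835 + 219 - 43 = 1011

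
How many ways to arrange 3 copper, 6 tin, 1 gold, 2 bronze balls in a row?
12! / (3! × 6! × 1! × 2!) = 55440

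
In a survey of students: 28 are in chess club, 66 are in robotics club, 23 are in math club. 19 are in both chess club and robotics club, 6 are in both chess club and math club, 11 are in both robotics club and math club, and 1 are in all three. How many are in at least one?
|A∪B∪C| = 28+66+23-19-6-11+1 = 82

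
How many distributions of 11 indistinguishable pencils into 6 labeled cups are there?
C(11+6-1, 6-1) = C(16, 5) = 4368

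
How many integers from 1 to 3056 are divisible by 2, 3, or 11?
⌊3056/2⌋+⌊3056/3⌋+⌊3056/11⌋ - ⌊3056/6⌋-⌊3056/22⌋-⌊3056/33⌋ + ⌊3056/66⌋ = 1528+1018+277 - 509-138-92 + 46 = 2130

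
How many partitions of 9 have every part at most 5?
Let r_j(i) = number of partitions of i into parts ≤ j, for i = 0..9. r_1(i) = 1 for all i; r_j(i) = r_{j-1}(i) + r_j(i-j). Rows j = 2..5: ≤2: 1 1 2 2 3 3 4 4 5 5; ≤3: 1 1 2 3 4 5 7 8 10 12; ≤4: 1 1 2 3 5 6 9 11 15 18; ≤5: 1 1 2 3 5 7 10 13 18 23. r_5(9) = 23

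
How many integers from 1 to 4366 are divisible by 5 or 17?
⌊4366/5⌋ + ⌊4366/17⌋ - ⌊4366/85⌋ = 873 + 256 - 51 = 1078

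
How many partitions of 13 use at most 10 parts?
By conjugation, equals partitions of 13 into parts ≤ 10. Let r_j(i) = number of partitions of i into parts ≤ j, for i = 0..13. r_1(i) = 1 for all i; r_j(i) = r_{j-1}(i) + r_j(i-j). Rows j = 2..10: ≤2: 1 1 2 2 3 3 4 4 5 5 6 6 7 7; ≤3: 1 1 2 3 4 5 7 8 10 12 14 16 19 21; ≤4: 1 1 2 3 5 6 9 11 15 18 23 27 34 39; ≤5: 1 1 2 3 5 7 10 13 18 23 30 37 47 57; ≤6: 1 1 2 3 5 7 11 14 20 26 35 44 58 71; ≤7: 1 1 2 3 5 7 11 15 21 28 38 49 65 82; ≤8: 1 1 2 3 5 7 11 15 22 29 40 52 70 89; ≤9: 1 1 2 3 5 7 11 15 22 30 41 54 73 94; ≤10: 1 1 2 3 5 7 11 15 22 30 42 55 75 97. r_10(13) = 97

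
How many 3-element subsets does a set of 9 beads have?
C(9,3) = 9!/(3!×6!) = 84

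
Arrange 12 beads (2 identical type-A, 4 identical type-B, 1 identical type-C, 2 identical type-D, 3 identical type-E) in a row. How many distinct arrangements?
12! / (2! × 4! × 1! × 2! × 3!) = 831600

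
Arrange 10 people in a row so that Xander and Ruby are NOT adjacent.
Total - adjacent = 10! - (10-1)!×2 = 3628800 - 725760 = 2903040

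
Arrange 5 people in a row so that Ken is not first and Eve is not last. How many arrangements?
By inclusion-exclusion: 5! - 2×(5-1)! + (5-2)! = 120 - 48 + 6 = 78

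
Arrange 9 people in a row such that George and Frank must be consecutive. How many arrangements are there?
Treat the 2 as one block: (9-2+1)! × 2! = 40320 × 2 = 80640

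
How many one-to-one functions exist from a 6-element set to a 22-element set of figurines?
P(22,6) = 22!/(22-6)! = 53721360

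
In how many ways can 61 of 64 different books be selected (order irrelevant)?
C(64,61) = 64!/(61!×3!) = 41664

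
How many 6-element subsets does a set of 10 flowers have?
C(10,6) = 10!/(6!×4!) = 210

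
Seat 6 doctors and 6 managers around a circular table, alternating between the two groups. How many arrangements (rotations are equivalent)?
Fix one of the doctors: (6-1)! ways for the remaining doctors, × 6! ways for the managers = 120 × 720 = 86400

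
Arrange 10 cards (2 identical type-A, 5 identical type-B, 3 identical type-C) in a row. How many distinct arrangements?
10! / (2! × 5! × 3!) = 2520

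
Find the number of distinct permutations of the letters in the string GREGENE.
7! / (2! × 1! × 1! × 3!) = 420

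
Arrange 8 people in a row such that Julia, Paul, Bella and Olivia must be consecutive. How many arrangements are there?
Treat the 4 as one block: (8-4+1)! × 4! = 120 × 24 = 2880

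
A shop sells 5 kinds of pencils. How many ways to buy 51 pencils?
C(51+5-1, 5-1) = C(55, 4) = 341055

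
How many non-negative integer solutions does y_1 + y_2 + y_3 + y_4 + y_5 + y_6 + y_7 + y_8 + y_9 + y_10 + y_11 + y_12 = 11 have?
C(11+12-1, 12-1) = C(22, 11) = 705432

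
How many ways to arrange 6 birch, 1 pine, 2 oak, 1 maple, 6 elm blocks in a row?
16! / (6! × 1! × 2! × 1! × 6!) = 20180160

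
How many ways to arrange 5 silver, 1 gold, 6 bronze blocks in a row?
12! / (5! × 1! × 6!) = 5544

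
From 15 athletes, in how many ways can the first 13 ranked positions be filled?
P(15,13) = 15!/(15-13)! = 653837184000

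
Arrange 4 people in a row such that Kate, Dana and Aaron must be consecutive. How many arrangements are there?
Treat the 3 as one block: (4-3+1)! × 3! = 2 × 6 = 12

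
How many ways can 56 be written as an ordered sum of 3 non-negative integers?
C(56+3-1, 3-1) = C(58, 2) = 1653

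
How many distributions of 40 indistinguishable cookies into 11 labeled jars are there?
C(40+11-1, 11-1) = C(50, 10) = 10272278170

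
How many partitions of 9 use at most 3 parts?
By conjugation, equals partitions of 9 into parts ≤ 3. Let r_j(i) = number of partitions of i into parts ≤ j, for i = 0..9. r_1(i) = 1 for all i; r_j(i) = r_{j-1}(i) + r_j(i-j). Rows j = 2..3: ≤2: 1 1 2 2 3 3 4 4 5 5; ≤3: 1 1 2 3 4 5 7 8 10 12. r_3(9) = 12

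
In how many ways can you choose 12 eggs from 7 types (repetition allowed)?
C(12+7-1, 7-1) = C(18, 6) = 18564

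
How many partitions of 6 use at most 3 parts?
By conjugation, equals partitions of 6 into parts ≤ 3. Let r_j(i) = number of partitions of i into parts ≤ j, for i = 0..6. r_1(i) = 1 for all i; r_j(i) = r_{j-1}(i) + r_j(i-j). Rows j = 2..3: ≤2: 1 1 2 2 3 3 4; ≤3: 1 1 2 3 4 5 7. r_3(6) = 7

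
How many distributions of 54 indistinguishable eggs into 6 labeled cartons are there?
C(54+6-1, 6-1) = C(59, 5) = 5006386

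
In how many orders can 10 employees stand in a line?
10! = 3628800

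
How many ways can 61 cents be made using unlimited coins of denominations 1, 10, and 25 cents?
Coefficient of x^61 in 1/(1-x^1) · 1/(1-x^10) · 1/(1-x^25). Case on j = number of 25-cent coins (j = 0..2); remainder r = 61 - 25j is made from {1,10} in ⌊r/10⌋+1 ways. r = 61, 36, 11 → 7 + 4 + 2 = 13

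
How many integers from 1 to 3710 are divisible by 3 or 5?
⌊3710/3⌋ + ⌊3710/5⌋ - ⌊3710/15⌋ = 1236 + 742 - 247 = 1731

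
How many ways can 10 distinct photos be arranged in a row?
10! = 3628800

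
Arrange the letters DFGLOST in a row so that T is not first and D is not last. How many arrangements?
By inclusion-exclusion: 7! - 2×(7-1)! + (7-2)! = 5040 - 1440 + 120 = 3720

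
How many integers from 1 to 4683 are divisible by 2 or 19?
⌊4683/2⌋ + ⌊4683/19⌋ - ⌊4683/38⌋ = 2341 + 246 - 123 = 2464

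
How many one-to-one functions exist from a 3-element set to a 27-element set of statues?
P(27,3) = 27!/(27-3)! = 17550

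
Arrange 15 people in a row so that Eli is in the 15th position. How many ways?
Fix one position: (15-1)! = 87178291200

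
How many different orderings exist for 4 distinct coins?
4! = 24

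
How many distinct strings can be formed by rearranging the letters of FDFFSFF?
7! / (1! × 1! × 5!) = 42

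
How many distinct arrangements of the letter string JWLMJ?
5! / (1! × 2! × 1! × 1!) = 60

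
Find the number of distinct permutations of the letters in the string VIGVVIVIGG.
10! / (3! × 3! × 4!) = 4200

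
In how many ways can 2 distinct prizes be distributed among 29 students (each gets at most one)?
P(29,2) = 29!/(29-2)! = 812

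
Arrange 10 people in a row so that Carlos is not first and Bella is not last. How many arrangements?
By inclusion-exclusion: 10! - 2×(10-1)! + (10-2)! = 3628800 - 725760 + 40320 = 2943360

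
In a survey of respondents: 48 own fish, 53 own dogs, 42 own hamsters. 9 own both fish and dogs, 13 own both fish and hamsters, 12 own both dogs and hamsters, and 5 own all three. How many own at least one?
|A∪B∪C| = 48+53+42-9-13-12+5 = 114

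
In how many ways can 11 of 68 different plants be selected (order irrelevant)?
C(68,11) = 68!/(11!×57!) = 1533058025824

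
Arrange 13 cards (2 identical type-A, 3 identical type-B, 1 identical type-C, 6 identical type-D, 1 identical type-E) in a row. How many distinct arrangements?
13! / (2! × 3! × 1! × 6! × 1!) = 720720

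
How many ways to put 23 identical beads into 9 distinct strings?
C(23+9-1, 9-1) = C(31, 8) = 7888725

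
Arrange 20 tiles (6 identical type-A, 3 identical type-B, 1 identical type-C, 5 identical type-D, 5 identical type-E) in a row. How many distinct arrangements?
20! / (6! × 3! × 1! × 5! × 5!) = 39109150080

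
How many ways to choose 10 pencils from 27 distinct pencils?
C(27,10) = 27!/(10!×17!) = 8436285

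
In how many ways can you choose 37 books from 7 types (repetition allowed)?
C(37+7-1, 7-1) = C(43, 6) = 6096454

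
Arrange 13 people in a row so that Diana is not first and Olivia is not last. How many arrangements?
By inclusion-exclusion: 13! - 2×(13-1)! + (13-2)! = 6227020800 - 958003200 + 39916800 = 5308934400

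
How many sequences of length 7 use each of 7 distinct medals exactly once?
7! = 5040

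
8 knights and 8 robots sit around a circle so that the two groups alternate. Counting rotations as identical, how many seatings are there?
Fix one of the knights: (8-1)! ways for the remaining knights, × 8! ways for the robots = 5040 × 40320 = 203212800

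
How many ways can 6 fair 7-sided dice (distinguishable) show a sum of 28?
Coefficient of x^28 in (x + x² + ... + x^7)^6. By inclusion-exclusion on dice exceeding 7: Σ_j (-1)^j C(6,j)·C(28-1-7j, 5) = C(6,0)·C(27,5) - C(6,1)·C(20,5) + C(6,2)·C(13,5) - C(6,3)·C(6,5) = 1·80730 - 6·15504 + 15·1287 - 20·6 = 6891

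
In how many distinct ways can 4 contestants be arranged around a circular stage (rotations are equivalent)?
Circular: fix one position, arrange the rest. (4-1)! = 6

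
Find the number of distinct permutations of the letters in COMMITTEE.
9! / (1! × 1! × 2! × 1! × 2! × 2!) = 45360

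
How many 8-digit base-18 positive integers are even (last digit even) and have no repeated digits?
Last∈{0,2,4,6,8,10,12,14,16}. Last=0: 98017920. Last nonzero: 8×16×P(16,6) = 738017280. Total = 836035200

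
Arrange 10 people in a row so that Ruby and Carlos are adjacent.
Treat as block: (10-1)! × 2! = 362880 × 2 = 725760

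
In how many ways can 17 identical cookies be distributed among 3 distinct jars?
C(17+3-1, 3-1) = C(19, 2) = 171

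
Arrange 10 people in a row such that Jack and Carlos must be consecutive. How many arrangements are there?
Treat the 2 as one block: (10-2+1)! × 2! = 362880 × 2 = 725760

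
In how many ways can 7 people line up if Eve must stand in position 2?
Fix one position: (7-1)! = 720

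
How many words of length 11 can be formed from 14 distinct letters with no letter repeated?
P(14,11) = 14!/(14-11)! = 14529715200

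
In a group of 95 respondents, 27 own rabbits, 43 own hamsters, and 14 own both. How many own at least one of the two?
|A∪B| = |A| + |B| - |A∩B| = 27 + 43 - 14 = 56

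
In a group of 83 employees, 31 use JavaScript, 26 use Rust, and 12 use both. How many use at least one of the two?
|A∪B| = |A| + |B| - |A∩B| = 31 + 26 - 12 = 45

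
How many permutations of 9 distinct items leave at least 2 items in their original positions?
Exactly j fixed points: C(9,j)·!(9-j); sum over j ≥ 2 (derangement numbers via !m = (m-1)·(!(m-1) + !(m-2)): !0..!7 = 1, 0, 1, 2, 9, 44, 265, 1854). Σ_{j=2}^{9} C(9,j)·!(9-j) = C(9,2)·!7 + C(9,3)·!6 + C(9,4)·!5 + C(9,5)·!4 + C(9,6)·!3 + C(9,7)·!2 + C(9,8)·!1 + C(9,9)·!0 = 36·1854 + 84·265 + 126·44 + 126·9 + 84·2 + 36·1 + 9·0 + 1·1 = 95887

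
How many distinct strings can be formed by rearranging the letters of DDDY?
4! / (3! × 1!) = 4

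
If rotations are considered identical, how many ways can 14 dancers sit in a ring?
Circular: fix one position, arrange the rest. (14-1)! = 6227020800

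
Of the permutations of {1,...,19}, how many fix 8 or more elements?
Exactly j fixed points: C(19,j)·!(19-j); sum over j ≥ 8 (derangement numbers via !m = (m-1)·(!(m-1) + !(m-2)): !0..!11 = 1, 0, 1, 2, 9, 44, 265, 1854, 14833, 133496, 1334961, 14684570). Σ_{j=8}^{19} C(19,j)·!(19-j) = C(19,8)·!11 + C(19,9)·!10 + C(19,10)·!9 + C(19,11)·!8 + C(19,12)·!7 + C(19,13)·!6 + C(19,14)·!5 + C(19,15)·!4 + C(19,16)·!3 + C(19,17)·!2 + C(19,18)·!1 + C(19,19)·!0 = 75582·14684570 + 92378·1334961 + 92378·133496 + 75582·14833 + 50388·1854 + 27132·265 + 11628·44 + 3876·9 + 969·2 + 171·1 + 19·0 + 1·1 = 1246764556250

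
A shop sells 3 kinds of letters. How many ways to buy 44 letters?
C(44+3-1, 3-1) = C(46, 2) = 1035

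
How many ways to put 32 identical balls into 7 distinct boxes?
C(32+7-1, 7-1) = C(38, 6) = 2760681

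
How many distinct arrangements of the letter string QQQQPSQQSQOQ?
12! / (1! × 1! × 2! × 8!) = 5940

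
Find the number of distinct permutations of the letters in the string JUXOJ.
5! / (2! × 1! × 1! × 1!) = 60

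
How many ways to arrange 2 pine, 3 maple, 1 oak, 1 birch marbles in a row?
7! / (2! × 3! × 1! × 1!) = 420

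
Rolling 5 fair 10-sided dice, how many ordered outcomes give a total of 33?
Coefficient of x^33 in (x + x² + ... + x^10)^5. By inclusion-exclusion on dice exceeding 10: Σ_j (-1)^j C(5,j)·C(33-1-10j, 4) = C(5,0)·C(32,4) - C(5,1)·C(22,4) + C(5,2)·C(12,4) = 1·35960 - 5·7315 + 10·495 = 4335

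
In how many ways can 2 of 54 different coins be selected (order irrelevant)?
C(54,2) = 54!/(2!×52!) = 1431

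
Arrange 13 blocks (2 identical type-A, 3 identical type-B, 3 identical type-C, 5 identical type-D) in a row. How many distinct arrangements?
13! / (2! × 3! × 3! × 5!) = 720720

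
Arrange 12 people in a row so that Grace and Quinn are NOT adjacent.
Total - adjacent = 12! - (12-1)!×2 = 479001600 - 79833600 = 399168000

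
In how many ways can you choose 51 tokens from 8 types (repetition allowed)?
C(51+8-1, 8-1) = C(58, 7) = 300674088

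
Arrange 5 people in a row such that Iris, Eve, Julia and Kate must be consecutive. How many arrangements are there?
Treat the 4 as one block: (5-4+1)! × 4! = 2 × 24 = 48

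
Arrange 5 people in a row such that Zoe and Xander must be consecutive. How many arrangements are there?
Treat the 2 as one block: (5-2+1)! × 2! = 24 × 2 = 48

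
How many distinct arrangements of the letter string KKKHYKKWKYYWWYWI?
16! / (4! × 1! × 4! × 1! × 6!) = 50450400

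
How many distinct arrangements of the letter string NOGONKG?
7! / (2! × 2! × 1! × 2!) = 630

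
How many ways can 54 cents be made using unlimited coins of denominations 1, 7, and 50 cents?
Coefficient of x^54 in 1/(1-x^1) · 1/(1-x^7) · 1/(1-x^50). Case on j = number of 50-cent coins (j = 0..1); remainder r = 54 - 50j is made from {1,7} in ⌊r/7⌋+1 ways. r = 54, 4 → 8 + 1 = 9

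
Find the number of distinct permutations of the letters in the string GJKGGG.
6! / (1! × 4! × 1!) = 30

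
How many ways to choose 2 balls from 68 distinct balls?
C(68,2) = 68!/(2!×66!) = 2278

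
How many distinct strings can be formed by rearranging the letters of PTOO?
4! / (1! × 2! × 1!) = 12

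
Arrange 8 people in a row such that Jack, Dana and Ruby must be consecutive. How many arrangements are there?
Treat the 3 as one block: (8-3+1)! × 3! = 720 × 6 = 4320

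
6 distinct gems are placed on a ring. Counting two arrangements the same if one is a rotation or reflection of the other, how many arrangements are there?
(6-1)!/2 = 120/2 = 60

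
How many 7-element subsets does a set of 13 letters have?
C(13,7) = 13!/(7!×6!) = 1716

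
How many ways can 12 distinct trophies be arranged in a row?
12! = 479001600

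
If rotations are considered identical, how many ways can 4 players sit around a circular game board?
Circular: fix one position, arrange the rest. (4-1)! = 6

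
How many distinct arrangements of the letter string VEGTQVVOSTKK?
12! / (3! × 2! × 1! × 1! × 1! × 1! × 2! × 1!) = 19958400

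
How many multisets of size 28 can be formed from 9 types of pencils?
C(28+9-1, 9-1) = C(36, 8) = 30260340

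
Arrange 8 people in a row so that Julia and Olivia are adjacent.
Treat as block: (8-1)! × 2! = 5040 × 2 = 10080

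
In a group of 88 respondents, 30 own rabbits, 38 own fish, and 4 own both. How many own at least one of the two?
|A∪B| = |A| + |B| - |A∩B| = 30 + 38 - 4 = 64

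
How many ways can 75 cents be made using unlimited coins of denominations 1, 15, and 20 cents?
Coefficient of x^75 in 1/(1-x^1) · 1/(1-x^15) · 1/(1-x^20). Case on j = number of 20-cent coins (j = 0..3); remainder r = 75 - 20j is made from {1,15} in ⌊r/15⌋+1 ways. r = 75, 55, 35, 15 → 6 + 4 + 3 + 2 = 15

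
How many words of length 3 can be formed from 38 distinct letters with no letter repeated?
P(38,3) = 38!/(38-3)! = 50616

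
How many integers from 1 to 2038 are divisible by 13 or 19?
⌊2038/13⌋ + ⌊2038/19⌋ - ⌊2038/247⌋ = 156 + 107 - 8 = 255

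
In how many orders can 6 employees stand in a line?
6! = 720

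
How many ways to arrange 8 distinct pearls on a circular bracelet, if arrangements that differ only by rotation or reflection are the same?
(8-1)!/2 = 5040/2 = 2520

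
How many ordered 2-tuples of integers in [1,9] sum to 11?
Coefficient of x^11 in (x + x² + ... + x^9)^2. By inclusion-exclusion on dice exceeding 9: Σ_j (-1)^j C(2,j)·C(11-1-9j, 1) = C(2,0)·C(10,1) - C(2,1)·C(1,1) = 1·10 - 2·1 = 8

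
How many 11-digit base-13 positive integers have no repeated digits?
First digit: 12 choices (nonzero). Then descending: 12 × 12 × 11 × 10 × 9 × 8 × 7 × 6 × 5 × 4 × 3 = 2874009600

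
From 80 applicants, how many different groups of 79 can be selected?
C(80,79) = 80!/(79!×1!) = 80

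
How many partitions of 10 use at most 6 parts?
By conjugation, equals partitions of 10 into parts ≤ 6. Let r_j(i) = number of partitions of i into parts ≤ j, for i = 0..10. r_1(i) = 1 for all i; r_j(i) = r_{j-1}(i) + r_j(i-j). Rows j = 2..6: ≤2: 1 1 2 2 3 3 4 4 5 5 6; ≤3: 1 1 2 3 4 5 7 8 10 12 14; ≤4: 1 1 2 3 5 6 9 11 15 18 23; ≤5: 1 1 2 3 5 7 10 13 18 23 30; ≤6: 1 1 2 3 5 7 11 14 20 26 35. r_6(10) = 35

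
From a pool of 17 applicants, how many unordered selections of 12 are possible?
C(17,12) = 17!/(12!×5!) = 6188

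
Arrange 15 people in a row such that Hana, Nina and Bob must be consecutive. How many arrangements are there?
Treat the 3 as one block: (15-3+1)! × 3! = 6227020800 × 6 = 37362124800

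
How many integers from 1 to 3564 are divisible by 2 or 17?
⌊3564/2⌋ + ⌊3564/17⌋ - ⌊3564/34⌋ = 1782 + 209 - 104 = 1887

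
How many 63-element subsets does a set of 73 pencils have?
C(73,63) = 73!/(63!×10!) = 621324937376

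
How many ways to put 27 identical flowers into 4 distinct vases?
C(27+4-1, 4-1) = C(30, 3) = 4060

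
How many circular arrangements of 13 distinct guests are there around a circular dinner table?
Circular: fix one position, arrange the rest. (13-1)! = 479001600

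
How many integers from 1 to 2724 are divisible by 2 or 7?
⌊2724/2⌋ + ⌊2724/7⌋ - ⌊2724/14⌋ = 1362 + 389 - 194 = 1557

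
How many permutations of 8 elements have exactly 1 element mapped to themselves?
Choose the 1 fixed point C(8,1) = 8, derange the rest: !7 = Σ_{j=0}^{7} (-1)^j·7!/j! = 5040 - 5040 + 2520 - 840 + 210 - 42 + 7 - 1 = 1854. Product = 8 × 1854 = 14832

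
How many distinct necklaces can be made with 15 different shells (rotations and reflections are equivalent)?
(15-1)!/2 = 87178291200/2 = 43589145600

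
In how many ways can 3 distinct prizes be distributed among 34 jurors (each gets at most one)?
P(34,3) = 34!/(34-3)! = 35904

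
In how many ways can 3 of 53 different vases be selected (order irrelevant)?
C(53,3) = 53!/(3!×50!) = 23426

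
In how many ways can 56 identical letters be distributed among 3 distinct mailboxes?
C(56+3-1, 3-1) = C(58, 2) = 1653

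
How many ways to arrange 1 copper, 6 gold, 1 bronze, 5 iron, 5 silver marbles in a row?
18! / (1! × 6! × 1! × 5! × 5!) = 617512896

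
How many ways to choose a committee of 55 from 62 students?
C(62,55) = 62!/(55!×7!) = 491796152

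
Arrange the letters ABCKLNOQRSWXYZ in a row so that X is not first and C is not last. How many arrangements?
By inclusion-exclusion: 14! - 2×(14-1)! + (14-2)! = 87178291200 - 12454041600 + 479001600 = 75203251200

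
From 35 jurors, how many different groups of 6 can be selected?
C(35,6) = 35!/(6!×29!) = 1623160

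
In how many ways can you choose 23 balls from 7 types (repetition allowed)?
C(23+7-1, 7-1) = C(29, 6) = 475020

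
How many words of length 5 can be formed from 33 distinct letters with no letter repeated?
P(33,5) = 33!/(33-5)! = 28480320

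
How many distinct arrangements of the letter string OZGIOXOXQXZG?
12! / (1! × 2! × 3! × 2! × 1! × 3!) = 3326400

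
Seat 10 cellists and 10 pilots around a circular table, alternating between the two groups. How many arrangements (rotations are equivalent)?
Fix one of the cellists: (10-1)! ways for the remaining cellists, × 10! ways for the pilots = 362880 × 3628800 = 1316818944000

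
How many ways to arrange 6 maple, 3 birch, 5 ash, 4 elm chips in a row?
18! / (6! × 3! × 5! × 4!) = 514594080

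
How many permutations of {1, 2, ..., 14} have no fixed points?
!14 = Σ_{j=0}^{14} (-1)^j·14!/j! = 87178291200 - 87178291200 + 43589145600 - 14529715200 + 3632428800 - 726485760 + 121080960 - 17297280 + 2162160 - 240240 + 24024 - 2184 + 182 - 14 + 1 = 32071101049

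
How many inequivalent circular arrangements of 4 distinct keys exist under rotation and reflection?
(4-1)!/2 = 6/2 = 3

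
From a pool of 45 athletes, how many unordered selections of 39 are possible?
C(45,39) = 45!/(39!×6!) = 8145060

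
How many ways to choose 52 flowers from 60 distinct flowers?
C(60,52) = 60!/(52!×8!) = 2558620845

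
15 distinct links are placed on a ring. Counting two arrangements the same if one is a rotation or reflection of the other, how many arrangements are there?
(15-1)!/2 = 87178291200/2 = 43589145600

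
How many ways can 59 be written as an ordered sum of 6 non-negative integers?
C(59+6-1, 6-1) = C(64, 5) = 7624512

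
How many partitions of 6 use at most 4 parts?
By conjugation, equals partitions of 6 into parts ≤ 4. Let r_j(i) = number of partitions of i into parts ≤ j, for i = 0..6. r_1(i) = 1 for all i; r_j(i) = r_{j-1}(i) + r_j(i-j). Rows j = 2..4: ≤2: 1 1 2 2 3 3 4; ≤3: 1 1 2 3 4 5 7; ≤4: 1 1 2 3 5 6 9. r_4(6) = 9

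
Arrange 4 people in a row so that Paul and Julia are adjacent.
Treat as block: (4-1)! × 2! = 6 × 2 = 12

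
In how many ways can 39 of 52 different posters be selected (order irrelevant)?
C(52,39) = 52!/(39!×13!) = 635013559600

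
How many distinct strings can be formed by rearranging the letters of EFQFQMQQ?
8! / (1! × 4! × 2! × 1!) = 840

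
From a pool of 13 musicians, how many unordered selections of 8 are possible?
C(13,8) = 13!/(8!×5!) = 1287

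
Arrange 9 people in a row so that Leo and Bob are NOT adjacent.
Total - adjacent = 9! - (9-1)!×2 = 362880 - 80640 = 282240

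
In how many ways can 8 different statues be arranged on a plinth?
8! = 40320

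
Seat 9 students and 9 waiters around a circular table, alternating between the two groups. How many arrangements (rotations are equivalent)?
Fix one of the students: (9-1)! ways for the remaining students, × 9! ways for the waiters = 40320 × 362880 = 14631321600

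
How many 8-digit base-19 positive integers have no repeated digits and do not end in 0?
Last digit: 18 nonzero choices. First digit: 17 (nonzero, ≠last). Middle 6: P(17,6) = 8910720. Total = 2726680320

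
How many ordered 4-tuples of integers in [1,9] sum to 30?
Coefficient of x^30 in (x + x² + ... + x^9)^4. By inclusion-exclusion on dice exceeding 9: Σ_j (-1)^j C(4,j)·C(30-1-9j, 3) = C(4,0)·C(29,3) - C(4,1)·C(20,3) + C(4,2)·C(11,3) = 1·3654 - 4·1140 + 6·165 = 84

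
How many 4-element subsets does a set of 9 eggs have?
C(9,4) = 9!/(4!×5!) = 126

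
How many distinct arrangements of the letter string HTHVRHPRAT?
10! / (1! × 1! × 2! × 1! × 3! × 2!) = 151200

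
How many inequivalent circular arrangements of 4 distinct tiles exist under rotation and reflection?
(4-1)!/2 = 6/2 = 3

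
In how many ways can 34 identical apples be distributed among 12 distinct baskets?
C(34+12-1, 12-1) = C(45, 11) = 10150595910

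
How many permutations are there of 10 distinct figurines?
10! = 3628800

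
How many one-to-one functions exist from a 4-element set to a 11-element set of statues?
P(11,4) = 11!/(11-4)! = 7920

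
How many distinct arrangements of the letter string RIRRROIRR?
9! / (6! × 1! × 2!) = 252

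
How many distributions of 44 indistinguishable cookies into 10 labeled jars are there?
C(44+10-1, 10-1) = C(53, 9) = 4431613550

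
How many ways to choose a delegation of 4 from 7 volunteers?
C(7,4) = 7!/(4!×3!) = 35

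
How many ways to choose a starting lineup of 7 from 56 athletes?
C(56,7) = 56!/(7!×49!) = 231917400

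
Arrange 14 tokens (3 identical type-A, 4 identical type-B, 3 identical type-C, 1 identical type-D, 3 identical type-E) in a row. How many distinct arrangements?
14! / (3! × 4! × 3! × 1! × 3!) = 16816800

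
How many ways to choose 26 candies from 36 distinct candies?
C(36,26) = 36!/(26!×10!) = 254186856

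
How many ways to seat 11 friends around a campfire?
Circular: fix one position, arrange the rest. (11-1)! = 3628800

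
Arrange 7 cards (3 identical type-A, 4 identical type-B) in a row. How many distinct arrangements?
7! / (3! × 4!) = 35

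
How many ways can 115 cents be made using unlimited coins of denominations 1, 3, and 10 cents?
Coefficient of x^115 in 1/(1-x^1) · 1/(1-x^3) · 1/(1-x^10). Case on j = number of 10-cent coins (j = 0..11); remainder r = 115 - 10j is made from {1,3} in ⌊r/3⌋+1 ways. r = 115, 105, 95, 85, 75, 65, 55, 45, 35, 25, 15, 5 → 39 + 36 + 32 + 29 + 26 + 22 + 19 + 16 + 12 + 9 + 6 + 2 = 248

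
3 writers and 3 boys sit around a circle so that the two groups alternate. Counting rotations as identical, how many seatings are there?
Fix one of the writers: (3-1)! ways for the remaining writers, × 3! ways for the boys = 2 × 6 = 12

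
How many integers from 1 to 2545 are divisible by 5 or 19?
⌊2545/5⌋ + ⌊2545/19⌋ - ⌊2545/95⌋ = 509 + 133 - 26 = 616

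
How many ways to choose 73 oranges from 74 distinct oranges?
C(74,73) = 74!/(73!×1!) = 74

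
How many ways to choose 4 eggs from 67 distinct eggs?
C(67,4) = 67!/(4!×63!) = 766480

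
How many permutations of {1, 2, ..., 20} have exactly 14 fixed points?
Choose the 14 fixed points C(20,14) = 38760, derange the rest: !6 = Σ_{j=0}^{6} (-1)^j·6!/j! = 720 - 720 + 360 - 120 + 30 - 6 + 1 = 265. Product = 38760 × 265 = 10271400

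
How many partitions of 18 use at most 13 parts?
By conjugation, equals partitions of 18 into parts ≤ 13. Let r_j(i) = number of partitions of i into parts ≤ j, for i = 0..18. r_1(i) = 1 for all i; r_j(i) = r_{j-1}(i) + r_j(i-j). Rows j = 2..13: ≤2: 1 1 2 2 3 3 4 4 5 5 6 6 7 7 8 8 9 9 10; ≤3: 1 1 2 3 4 5 7 8 10 12 14 16 19 21 24 27 30 33 37; ≤4: 1 1 2 3 5 6 9 11 15 18 23 27 34 39 47 54 64 72 84; ≤5: 1 1 2 3 5 7 10 13 18 23 30 37 47 57 70 84 101 119 141; ≤6: 1 1 2 3 5 7 11 14 20 26 35 44 58 71 90 110 136 163 199; ≤7: 1 1 2 3 5 7 11 15 21 28 38 49 65 82 105 131 164 201 248; ≤8: 1 1 2 3 5 7 11 15 22 29 40 52 70 89 116 146 186 230 288; ≤9: 1 1 2 3 5 7 11 15 22 30 41 54 73 94 123 157 201 252 318; ≤10: 1 1 2 3 5 7 11 15 22 30 42 55 75 97 128 164 212 267 340; ≤11: 1 1 2 3 5 7 11 15 22 30 42 56 76 99 131 169 219 278 355; ≤12: 1 1 2 3 5 7 11 15 22 30 42 56 77 100 133 172 224 285 366; ≤13: 1 1 2 3 5 7 11 15 22 30 42 56 77 101 134 174 227 290 373. r_13(18) = 373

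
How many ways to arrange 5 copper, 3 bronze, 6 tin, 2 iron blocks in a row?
16! / (5! × 3! × 6! × 2!) = 20180160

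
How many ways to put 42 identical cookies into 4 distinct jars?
C(42+4-1, 4-1) = C(45, 3) = 14190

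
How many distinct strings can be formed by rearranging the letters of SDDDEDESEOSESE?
14! / (4! × 1! × 5! × 4!) = 1261260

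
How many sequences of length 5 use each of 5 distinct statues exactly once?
5! = 120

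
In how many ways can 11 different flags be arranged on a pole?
11! = 39916800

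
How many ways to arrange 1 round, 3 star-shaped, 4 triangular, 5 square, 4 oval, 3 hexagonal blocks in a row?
20! / (1! × 3! × 4! × 5! × 4! × 3!) = 977728752000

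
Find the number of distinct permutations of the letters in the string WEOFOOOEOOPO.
12! / (1! × 1! × 2! × 7! × 1!) = 47520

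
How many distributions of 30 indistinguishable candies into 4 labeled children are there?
C(30+4-1, 4-1) = C(33, 3) = 5456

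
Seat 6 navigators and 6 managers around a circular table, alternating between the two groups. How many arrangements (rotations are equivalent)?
Fix one of the navigators: (6-1)! ways for the remaining navigators, × 6! ways for the managers = 120 × 720 = 86400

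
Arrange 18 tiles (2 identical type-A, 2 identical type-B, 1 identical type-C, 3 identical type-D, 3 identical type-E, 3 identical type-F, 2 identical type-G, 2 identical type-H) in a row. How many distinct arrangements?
18! / (2! × 2! × 1! × 3! × 3! × 3! × 2! × 2!) = 1852538688000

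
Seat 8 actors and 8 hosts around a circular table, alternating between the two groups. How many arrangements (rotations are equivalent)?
Fix one of the actors: (8-1)! ways for the remaining actors, × 8! ways for the hosts = 5040 × 40320 = 203212800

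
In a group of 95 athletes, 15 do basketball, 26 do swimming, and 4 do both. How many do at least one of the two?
|A∪B| = |A| + |B| - |A∩B| = 15 + 26 - 4 = 37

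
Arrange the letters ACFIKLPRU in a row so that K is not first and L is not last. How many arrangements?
By inclusion-exclusion: 9! - 2×(9-1)! + (9-2)! = 362880 - 80640 + 5040 = 287280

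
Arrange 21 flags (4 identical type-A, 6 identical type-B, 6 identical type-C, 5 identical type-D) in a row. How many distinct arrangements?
21! / (4! × 6! × 6! × 5!) = 34220506320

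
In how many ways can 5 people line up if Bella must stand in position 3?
Fix one position: (5-1)! = 24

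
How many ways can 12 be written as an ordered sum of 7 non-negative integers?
C(12+7-1, 7-1) = C(18, 6) = 18564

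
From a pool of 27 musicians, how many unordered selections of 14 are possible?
C(27,14) = 27!/(14!×13!) = 20058300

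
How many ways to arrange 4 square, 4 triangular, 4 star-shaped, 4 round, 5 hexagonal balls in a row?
21! / (4! × 4! × 4! × 4! × 5!) = 1283268987000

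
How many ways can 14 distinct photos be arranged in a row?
14! = 87178291200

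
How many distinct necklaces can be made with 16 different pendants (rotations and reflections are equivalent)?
(16-1)!/2 = 1307674368000/2 = 653837184000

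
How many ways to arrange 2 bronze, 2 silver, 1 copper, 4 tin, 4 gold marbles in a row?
13! / (2! × 2! × 1! × 4! × 4!) = 2702700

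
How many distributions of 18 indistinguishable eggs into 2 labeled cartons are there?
C(18+2-1, 2-1) = C(19, 1) = 19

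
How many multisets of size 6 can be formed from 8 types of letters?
C(6+8-1, 8-1) = C(13, 7) = 1716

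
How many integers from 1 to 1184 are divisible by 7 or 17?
⌊1184/7⌋ + ⌊1184/17⌋ - ⌊1184/119⌋ = 169 + 69 - 9 = 229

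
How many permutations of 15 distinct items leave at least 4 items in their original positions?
Exactly j fixed points: C(15,j)·!(15-j); sum over j ≥ 4 (derangement numbers via !m = (m-1)·(!(m-1) + !(m-2)): !0..!11 = 1, 0, 1, 2, 9, 44, 265, 1854, 14833, 133496, 1334961, 14684570). Σ_{j=4}^{15} C(15,j)·!(15-j) = C(15,4)·!11 + C(15,5)·!10 + C(15,6)·!9 + C(15,7)·!8 + C(15,8)·!7 + C(15,9)·!6 + C(15,10)·!5 + C(15,11)·!4 + C(15,12)·!3 + C(15,13)·!2 + C(15,14)·!1 + C(15,15)·!0 = 1365·14684570 + 3003·1334961 + 5005·133496 + 6435·14833 + 6435·1854 + 5005·265 + 3003·44 + 1365·9 + 455·2 + 105·1 + 15·0 + 1·1 = 24830326016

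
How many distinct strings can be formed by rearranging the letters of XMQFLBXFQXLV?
12! / (1! × 2! × 2! × 1! × 2! × 3! × 1!) = 9979200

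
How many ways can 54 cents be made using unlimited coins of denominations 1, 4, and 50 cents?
Coefficient of x^54 in 1/(1-x^1) · 1/(1-x^4) · 1/(1-x^50). Case on j = number of 50-cent coins (j = 0..1); remainder r = 54 - 50j is made from {1,4} in ⌊r/4⌋+1 ways. r = 54, 4 → 14 + 2 = 16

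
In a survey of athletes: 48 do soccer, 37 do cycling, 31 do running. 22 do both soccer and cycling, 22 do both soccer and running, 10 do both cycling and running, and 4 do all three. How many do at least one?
|A∪B∪C| = 48+37+31-22-22-10+4 = 66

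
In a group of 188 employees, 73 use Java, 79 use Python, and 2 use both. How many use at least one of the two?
|A∪B| = |A| + |B| - |A∩B| = 73 + 79 - 2 = 150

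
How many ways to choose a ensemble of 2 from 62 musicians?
C(62,2) = 62!/(2!×60!) = 1891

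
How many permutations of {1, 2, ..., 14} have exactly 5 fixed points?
Choose the 5 fixed points C(14,5) = 2002, derange the rest: !9 = Σ_{j=0}^{9} (-1)^j·9!/j! = 362880 - 362880 + 181440 - 60480 + 15120 - 3024 + 504 - 72 + 9 - 1 = 133496. Product = 2002 × 133496 = 267258992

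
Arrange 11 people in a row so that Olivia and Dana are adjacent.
Treat as block: (11-1)! × 2! = 3628800 × 2 = 7257600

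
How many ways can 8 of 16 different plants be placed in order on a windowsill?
P(16,8) = 16!/(16-8)! = 518918400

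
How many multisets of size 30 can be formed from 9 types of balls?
C(30+9-1, 9-1) = C(38, 8) = 48903492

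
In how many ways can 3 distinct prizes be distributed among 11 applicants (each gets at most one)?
P(11,3) = 11!/(11-3)! = 990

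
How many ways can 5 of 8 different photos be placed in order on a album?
P(8,5) = 8!/(8-5)! = 6720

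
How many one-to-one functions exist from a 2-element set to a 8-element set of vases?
P(8,2) = 8!/(8-2)! = 56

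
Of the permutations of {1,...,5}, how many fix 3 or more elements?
Exactly j fixed points: C(5,j)·!(5-j); sum over j ≥ 3 (derangement numbers via !m = (m-1)·(!(m-1) + !(m-2)): !0..!2 = 1, 0, 1). Σ_{j=3}^{5} C(5,j)·!(5-j) = C(5,3)·!2 + C(5,4)·!1 + C(5,5)·!0 = 10·1 + 5·0 + 1·1 = 11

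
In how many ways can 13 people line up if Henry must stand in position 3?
Fix one position: (13-1)! = 479001600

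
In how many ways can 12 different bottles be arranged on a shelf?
12! = 479001600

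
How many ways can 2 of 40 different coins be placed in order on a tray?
P(40,2) = 40!/(40-2)! = 1560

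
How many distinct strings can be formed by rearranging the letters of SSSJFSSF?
8! / (2! × 5! × 1!) = 168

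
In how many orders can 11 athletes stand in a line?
11! = 39916800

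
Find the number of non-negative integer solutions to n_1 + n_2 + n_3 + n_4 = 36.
C(36+4-1, 4-1) = C(39, 3) = 9139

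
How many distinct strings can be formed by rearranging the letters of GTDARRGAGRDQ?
12! / (1! × 3! × 2! × 1! × 3! × 2!) = 3326400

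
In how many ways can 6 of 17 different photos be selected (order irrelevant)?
C(17,6) = 17!/(6!×11!) = 12376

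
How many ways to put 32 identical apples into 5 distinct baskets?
C(32+5-1, 5-1) = C(36, 4) = 58905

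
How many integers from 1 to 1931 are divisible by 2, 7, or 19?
⌊1931/2⌋+⌊1931/7⌋+⌊1931/19⌋ - ⌊1931/14⌋-⌊1931/38⌋-⌊1931/133⌋ + ⌊1931/266⌋ = 965+275+101 - 137-50-14 + 7 = 1147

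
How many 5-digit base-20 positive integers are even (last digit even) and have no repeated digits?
Last∈{0,2,4,6,8,10,12,14,16,18}. Last=0: 93024. Last nonzero: 9×18×P(18,3) = 793152. Total = 886176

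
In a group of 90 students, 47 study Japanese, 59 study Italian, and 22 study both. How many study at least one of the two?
|A∪B| = |A| + |B| - |A∩B| = 47 + 59 - 22 = 84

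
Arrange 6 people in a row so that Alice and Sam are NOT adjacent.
Total - adjacent = 6! - (6-1)!×2 = 720 - 240 = 480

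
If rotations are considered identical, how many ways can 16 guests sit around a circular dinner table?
Circular: fix one position, arrange the rest. (16-1)! = 1307674368000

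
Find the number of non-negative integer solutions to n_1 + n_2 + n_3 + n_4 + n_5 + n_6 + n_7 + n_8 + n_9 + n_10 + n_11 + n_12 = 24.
C(24+12-1, 12-1) = C(35, 11) = 417225900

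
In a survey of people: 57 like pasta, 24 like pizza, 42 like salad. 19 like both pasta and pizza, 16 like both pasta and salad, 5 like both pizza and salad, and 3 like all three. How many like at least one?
|A∪B∪C| = 57+24+42-19-16-5+3 = 86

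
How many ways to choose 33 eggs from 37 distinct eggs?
C(37,33) = 37!/(33!×4!) = 66045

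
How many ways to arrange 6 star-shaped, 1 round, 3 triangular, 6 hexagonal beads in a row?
16! / (6! × 1! × 3! × 6!) = 6726720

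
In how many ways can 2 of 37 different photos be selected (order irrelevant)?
C(37,2) = 37!/(2!×35!) = 666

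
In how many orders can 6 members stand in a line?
6! = 720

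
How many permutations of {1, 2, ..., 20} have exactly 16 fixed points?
Choose the 16 fixed points C(20,16) = 4845, derange the rest: !4 = Σ_{j=0}^{4} (-1)^j·4!/j! = 24 - 24 + 12 - 4 + 1 = 9. Product = 4845 × 9 = 43605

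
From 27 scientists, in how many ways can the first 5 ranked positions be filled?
P(27,5) = 27!/(27-5)! = 9687600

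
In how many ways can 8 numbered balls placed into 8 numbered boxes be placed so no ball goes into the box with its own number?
!8 = Σ_{j=0}^{8} (-1)^j·8!/j! = 40320 - 40320 + 20160 - 6720 + 1680 - 336 + 56 - 8 + 1 = 14833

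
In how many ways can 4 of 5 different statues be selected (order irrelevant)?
C(5,4) = 5!/(4!×1!) = 5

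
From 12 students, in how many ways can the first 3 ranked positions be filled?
P(12,3) = 12!/(12-3)! = 1320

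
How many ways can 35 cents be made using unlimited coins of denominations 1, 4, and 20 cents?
Coefficient of x^35 in 1/(1-x^1) · 1/(1-x^4) · 1/(1-x^20). Case on j = number of 20-cent coins (j = 0..1); remainder r = 35 - 20j is made from {1,4} in ⌊r/4⌋+1 ways. r = 35, 15 → 9 + 4 = 13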